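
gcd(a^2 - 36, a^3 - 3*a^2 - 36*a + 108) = a^2 - 36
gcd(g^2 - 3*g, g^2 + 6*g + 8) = 1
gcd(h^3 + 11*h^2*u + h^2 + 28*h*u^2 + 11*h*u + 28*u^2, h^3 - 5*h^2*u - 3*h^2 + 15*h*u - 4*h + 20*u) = h + 1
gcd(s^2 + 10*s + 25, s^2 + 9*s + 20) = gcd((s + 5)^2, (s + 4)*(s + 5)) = s + 5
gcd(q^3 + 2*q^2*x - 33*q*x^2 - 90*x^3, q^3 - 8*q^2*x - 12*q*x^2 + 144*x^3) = -q + 6*x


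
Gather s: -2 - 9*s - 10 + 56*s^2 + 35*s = 56*s^2 + 26*s - 12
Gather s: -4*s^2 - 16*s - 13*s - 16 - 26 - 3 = -4*s^2 - 29*s - 45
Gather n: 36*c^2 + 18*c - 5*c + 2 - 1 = 36*c^2 + 13*c + 1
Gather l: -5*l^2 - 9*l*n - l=-5*l^2 + l*(-9*n - 1)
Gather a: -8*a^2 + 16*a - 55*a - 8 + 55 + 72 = -8*a^2 - 39*a + 119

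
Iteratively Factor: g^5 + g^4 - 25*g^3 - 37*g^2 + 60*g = (g + 4)*(g^4 - 3*g^3 - 13*g^2 + 15*g) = (g - 1)*(g + 4)*(g^3 - 2*g^2 - 15*g) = (g - 5)*(g - 1)*(g + 4)*(g^2 + 3*g) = g*(g - 5)*(g - 1)*(g + 4)*(g + 3)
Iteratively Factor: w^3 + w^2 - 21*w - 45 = (w - 5)*(w^2 + 6*w + 9) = (w - 5)*(w + 3)*(w + 3)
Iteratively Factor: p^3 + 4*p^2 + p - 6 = (p + 3)*(p^2 + p - 2) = (p + 2)*(p + 3)*(p - 1)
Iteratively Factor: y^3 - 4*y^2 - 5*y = (y)*(y^2 - 4*y - 5) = y*(y + 1)*(y - 5)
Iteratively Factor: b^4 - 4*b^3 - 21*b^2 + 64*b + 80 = (b - 4)*(b^3 - 21*b - 20) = (b - 4)*(b + 1)*(b^2 - b - 20) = (b - 4)*(b + 1)*(b + 4)*(b - 5)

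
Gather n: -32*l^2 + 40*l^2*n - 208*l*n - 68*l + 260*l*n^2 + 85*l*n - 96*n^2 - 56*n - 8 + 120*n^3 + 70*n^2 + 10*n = -32*l^2 - 68*l + 120*n^3 + n^2*(260*l - 26) + n*(40*l^2 - 123*l - 46) - 8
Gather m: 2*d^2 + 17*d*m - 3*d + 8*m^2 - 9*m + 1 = 2*d^2 - 3*d + 8*m^2 + m*(17*d - 9) + 1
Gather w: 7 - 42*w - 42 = -42*w - 35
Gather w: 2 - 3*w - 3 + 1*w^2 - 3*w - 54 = w^2 - 6*w - 55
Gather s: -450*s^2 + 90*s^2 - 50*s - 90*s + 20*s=-360*s^2 - 120*s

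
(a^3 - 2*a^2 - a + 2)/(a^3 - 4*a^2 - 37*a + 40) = (a^2 - a - 2)/(a^2 - 3*a - 40)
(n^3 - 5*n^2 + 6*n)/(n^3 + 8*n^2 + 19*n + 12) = n*(n^2 - 5*n + 6)/(n^3 + 8*n^2 + 19*n + 12)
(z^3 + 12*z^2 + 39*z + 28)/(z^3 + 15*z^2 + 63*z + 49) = (z + 4)/(z + 7)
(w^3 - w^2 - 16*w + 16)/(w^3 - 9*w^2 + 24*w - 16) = (w + 4)/(w - 4)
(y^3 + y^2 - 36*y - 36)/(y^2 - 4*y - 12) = (y^2 + 7*y + 6)/(y + 2)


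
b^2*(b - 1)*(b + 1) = b^4 - b^2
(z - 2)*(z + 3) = z^2 + z - 6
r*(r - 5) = r^2 - 5*r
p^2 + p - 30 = (p - 5)*(p + 6)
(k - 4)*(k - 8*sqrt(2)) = k^2 - 8*sqrt(2)*k - 4*k + 32*sqrt(2)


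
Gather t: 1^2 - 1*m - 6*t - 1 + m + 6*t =0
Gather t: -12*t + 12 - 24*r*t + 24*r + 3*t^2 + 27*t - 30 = 24*r + 3*t^2 + t*(15 - 24*r) - 18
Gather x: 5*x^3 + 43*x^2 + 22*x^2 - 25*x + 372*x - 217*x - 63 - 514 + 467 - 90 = 5*x^3 + 65*x^2 + 130*x - 200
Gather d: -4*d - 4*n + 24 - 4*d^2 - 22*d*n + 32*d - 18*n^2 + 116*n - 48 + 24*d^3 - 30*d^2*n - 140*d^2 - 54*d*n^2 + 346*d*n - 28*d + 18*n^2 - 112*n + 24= 24*d^3 + d^2*(-30*n - 144) + d*(-54*n^2 + 324*n)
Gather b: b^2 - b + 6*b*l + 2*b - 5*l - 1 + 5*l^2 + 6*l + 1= b^2 + b*(6*l + 1) + 5*l^2 + l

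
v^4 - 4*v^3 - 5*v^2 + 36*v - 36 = (v - 3)*(v - 2)^2*(v + 3)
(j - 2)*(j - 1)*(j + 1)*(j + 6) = j^4 + 4*j^3 - 13*j^2 - 4*j + 12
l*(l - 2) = l^2 - 2*l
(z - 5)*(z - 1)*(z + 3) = z^3 - 3*z^2 - 13*z + 15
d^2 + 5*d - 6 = (d - 1)*(d + 6)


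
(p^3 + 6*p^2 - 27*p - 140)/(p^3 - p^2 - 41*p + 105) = (p + 4)/(p - 3)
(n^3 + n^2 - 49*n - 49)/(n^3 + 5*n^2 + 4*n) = (n^2 - 49)/(n*(n + 4))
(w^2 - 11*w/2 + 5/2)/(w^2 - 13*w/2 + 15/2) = (2*w - 1)/(2*w - 3)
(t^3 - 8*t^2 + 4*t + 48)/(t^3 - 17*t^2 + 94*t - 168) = (t + 2)/(t - 7)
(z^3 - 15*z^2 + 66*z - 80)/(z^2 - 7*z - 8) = (z^2 - 7*z + 10)/(z + 1)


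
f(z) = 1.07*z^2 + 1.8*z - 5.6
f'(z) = 2.14*z + 1.8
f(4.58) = 25.09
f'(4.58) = 11.60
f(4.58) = 25.09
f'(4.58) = 11.60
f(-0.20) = -5.92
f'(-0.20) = 1.37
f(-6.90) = 32.92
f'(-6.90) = -12.97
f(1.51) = -0.44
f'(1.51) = 5.03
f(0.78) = -3.55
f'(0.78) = 3.47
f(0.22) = -5.15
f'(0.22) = 2.27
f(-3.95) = 3.98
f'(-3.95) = -6.65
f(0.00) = -5.60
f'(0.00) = 1.80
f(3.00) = 9.43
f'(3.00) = 8.22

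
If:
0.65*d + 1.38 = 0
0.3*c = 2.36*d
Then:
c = -16.70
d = -2.12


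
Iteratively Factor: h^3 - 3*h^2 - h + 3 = (h + 1)*(h^2 - 4*h + 3) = (h - 1)*(h + 1)*(h - 3)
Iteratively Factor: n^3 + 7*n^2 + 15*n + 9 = (n + 3)*(n^2 + 4*n + 3) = (n + 3)^2*(n + 1)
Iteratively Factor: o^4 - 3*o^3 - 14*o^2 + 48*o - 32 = (o - 2)*(o^3 - o^2 - 16*o + 16) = (o - 2)*(o - 1)*(o^2 - 16) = (o - 4)*(o - 2)*(o - 1)*(o + 4)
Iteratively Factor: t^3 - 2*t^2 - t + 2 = (t + 1)*(t^2 - 3*t + 2) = (t - 1)*(t + 1)*(t - 2)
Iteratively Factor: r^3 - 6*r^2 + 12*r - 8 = (r - 2)*(r^2 - 4*r + 4) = (r - 2)^2*(r - 2)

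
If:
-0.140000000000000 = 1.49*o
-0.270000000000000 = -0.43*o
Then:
No Solution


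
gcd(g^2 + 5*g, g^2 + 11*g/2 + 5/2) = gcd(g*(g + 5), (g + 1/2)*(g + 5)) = g + 5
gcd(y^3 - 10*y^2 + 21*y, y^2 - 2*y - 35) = y - 7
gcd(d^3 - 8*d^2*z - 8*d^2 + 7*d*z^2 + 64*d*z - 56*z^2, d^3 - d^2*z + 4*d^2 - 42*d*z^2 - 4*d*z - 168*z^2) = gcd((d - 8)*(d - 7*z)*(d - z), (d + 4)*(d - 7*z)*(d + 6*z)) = -d + 7*z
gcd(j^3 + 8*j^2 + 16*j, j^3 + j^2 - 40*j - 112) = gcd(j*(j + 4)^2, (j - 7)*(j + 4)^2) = j^2 + 8*j + 16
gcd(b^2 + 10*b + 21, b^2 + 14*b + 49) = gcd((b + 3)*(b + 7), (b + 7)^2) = b + 7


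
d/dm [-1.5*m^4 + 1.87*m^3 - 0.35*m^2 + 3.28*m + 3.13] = -6.0*m^3 + 5.61*m^2 - 0.7*m + 3.28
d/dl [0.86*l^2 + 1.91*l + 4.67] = 1.72*l + 1.91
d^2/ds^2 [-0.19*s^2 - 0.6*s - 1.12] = -0.380000000000000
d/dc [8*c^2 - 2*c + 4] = 16*c - 2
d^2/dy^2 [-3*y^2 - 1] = -6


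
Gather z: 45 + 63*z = 63*z + 45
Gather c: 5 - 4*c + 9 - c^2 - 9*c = -c^2 - 13*c + 14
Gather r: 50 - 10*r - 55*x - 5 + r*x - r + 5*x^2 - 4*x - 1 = r*(x - 11) + 5*x^2 - 59*x + 44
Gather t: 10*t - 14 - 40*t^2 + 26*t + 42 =-40*t^2 + 36*t + 28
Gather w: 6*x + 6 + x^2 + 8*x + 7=x^2 + 14*x + 13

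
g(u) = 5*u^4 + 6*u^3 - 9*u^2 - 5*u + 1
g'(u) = 20*u^3 + 18*u^2 - 18*u - 5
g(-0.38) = 1.38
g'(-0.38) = 3.34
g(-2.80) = 120.06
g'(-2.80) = -252.52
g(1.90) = 65.32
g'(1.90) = 162.96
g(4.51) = 2414.39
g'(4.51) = 2114.62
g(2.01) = 84.92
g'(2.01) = 193.95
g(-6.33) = 6177.80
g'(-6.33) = -4242.54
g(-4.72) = 1674.81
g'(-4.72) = -1622.11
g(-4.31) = 1100.34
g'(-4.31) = -1194.31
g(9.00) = 36406.00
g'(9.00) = 15871.00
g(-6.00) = 4891.00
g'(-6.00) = -3569.00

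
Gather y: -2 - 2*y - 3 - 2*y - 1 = -4*y - 6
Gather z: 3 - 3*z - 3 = -3*z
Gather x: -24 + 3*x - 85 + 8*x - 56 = 11*x - 165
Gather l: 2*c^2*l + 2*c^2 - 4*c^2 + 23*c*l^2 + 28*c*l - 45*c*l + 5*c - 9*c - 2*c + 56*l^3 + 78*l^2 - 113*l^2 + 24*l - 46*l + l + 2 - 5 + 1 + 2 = -2*c^2 - 6*c + 56*l^3 + l^2*(23*c - 35) + l*(2*c^2 - 17*c - 21)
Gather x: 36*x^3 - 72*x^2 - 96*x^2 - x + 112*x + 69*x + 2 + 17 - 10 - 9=36*x^3 - 168*x^2 + 180*x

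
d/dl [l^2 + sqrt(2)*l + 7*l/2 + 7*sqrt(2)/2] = 2*l + sqrt(2) + 7/2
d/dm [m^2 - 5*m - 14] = 2*m - 5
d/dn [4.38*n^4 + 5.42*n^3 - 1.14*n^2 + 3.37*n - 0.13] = 17.52*n^3 + 16.26*n^2 - 2.28*n + 3.37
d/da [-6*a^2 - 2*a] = -12*a - 2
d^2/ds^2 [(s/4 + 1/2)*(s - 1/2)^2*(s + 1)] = 3*s^2 + 3*s - 3/8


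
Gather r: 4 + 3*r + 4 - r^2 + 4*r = -r^2 + 7*r + 8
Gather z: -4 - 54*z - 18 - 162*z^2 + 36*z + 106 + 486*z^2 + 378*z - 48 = 324*z^2 + 360*z + 36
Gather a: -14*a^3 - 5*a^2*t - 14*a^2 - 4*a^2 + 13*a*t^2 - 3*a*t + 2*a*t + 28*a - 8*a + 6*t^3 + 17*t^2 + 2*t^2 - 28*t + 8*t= -14*a^3 + a^2*(-5*t - 18) + a*(13*t^2 - t + 20) + 6*t^3 + 19*t^2 - 20*t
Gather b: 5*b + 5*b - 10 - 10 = 10*b - 20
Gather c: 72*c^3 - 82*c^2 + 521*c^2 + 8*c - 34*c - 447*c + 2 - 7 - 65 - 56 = 72*c^3 + 439*c^2 - 473*c - 126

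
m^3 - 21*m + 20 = (m - 4)*(m - 1)*(m + 5)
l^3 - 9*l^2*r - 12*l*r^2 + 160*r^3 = (l - 8*r)*(l - 5*r)*(l + 4*r)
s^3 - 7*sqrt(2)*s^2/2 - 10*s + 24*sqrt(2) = (s - 4*sqrt(2))*(s - 3*sqrt(2)/2)*(s + 2*sqrt(2))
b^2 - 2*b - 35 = (b - 7)*(b + 5)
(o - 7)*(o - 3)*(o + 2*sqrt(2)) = o^3 - 10*o^2 + 2*sqrt(2)*o^2 - 20*sqrt(2)*o + 21*o + 42*sqrt(2)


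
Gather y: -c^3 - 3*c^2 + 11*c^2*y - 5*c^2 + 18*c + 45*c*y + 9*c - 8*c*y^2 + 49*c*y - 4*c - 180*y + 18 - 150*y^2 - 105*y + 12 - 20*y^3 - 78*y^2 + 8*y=-c^3 - 8*c^2 + 23*c - 20*y^3 + y^2*(-8*c - 228) + y*(11*c^2 + 94*c - 277) + 30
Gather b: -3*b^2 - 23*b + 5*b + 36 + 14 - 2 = -3*b^2 - 18*b + 48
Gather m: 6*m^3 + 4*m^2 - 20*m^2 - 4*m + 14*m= 6*m^3 - 16*m^2 + 10*m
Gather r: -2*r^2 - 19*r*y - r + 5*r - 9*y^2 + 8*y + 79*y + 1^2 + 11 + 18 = -2*r^2 + r*(4 - 19*y) - 9*y^2 + 87*y + 30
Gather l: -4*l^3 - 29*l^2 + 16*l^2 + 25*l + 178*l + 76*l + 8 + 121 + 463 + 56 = -4*l^3 - 13*l^2 + 279*l + 648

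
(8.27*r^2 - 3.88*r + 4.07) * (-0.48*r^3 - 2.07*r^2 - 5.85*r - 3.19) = -3.9696*r^5 - 15.2565*r^4 - 42.3015*r^3 - 12.1082*r^2 - 11.4323*r - 12.9833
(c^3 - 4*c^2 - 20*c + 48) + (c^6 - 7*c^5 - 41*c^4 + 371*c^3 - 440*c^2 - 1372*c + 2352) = c^6 - 7*c^5 - 41*c^4 + 372*c^3 - 444*c^2 - 1392*c + 2400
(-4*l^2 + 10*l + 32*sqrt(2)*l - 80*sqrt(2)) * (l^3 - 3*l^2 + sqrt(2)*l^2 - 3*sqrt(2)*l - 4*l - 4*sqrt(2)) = -4*l^5 + 22*l^4 + 28*sqrt(2)*l^4 - 154*sqrt(2)*l^3 + 50*l^3 - 392*l^2 + 98*sqrt(2)*l^2 + 224*l + 280*sqrt(2)*l + 640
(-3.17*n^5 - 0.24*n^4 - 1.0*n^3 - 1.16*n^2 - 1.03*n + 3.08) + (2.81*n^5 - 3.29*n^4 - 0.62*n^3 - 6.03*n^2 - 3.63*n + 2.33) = -0.36*n^5 - 3.53*n^4 - 1.62*n^3 - 7.19*n^2 - 4.66*n + 5.41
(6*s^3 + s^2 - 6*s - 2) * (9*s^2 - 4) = 54*s^5 + 9*s^4 - 78*s^3 - 22*s^2 + 24*s + 8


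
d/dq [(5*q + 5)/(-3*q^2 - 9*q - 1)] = 5*(3*q^2 + 6*q + 8)/(9*q^4 + 54*q^3 + 87*q^2 + 18*q + 1)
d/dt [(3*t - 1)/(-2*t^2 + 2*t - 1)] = (6*t^2 - 4*t - 1)/(4*t^4 - 8*t^3 + 8*t^2 - 4*t + 1)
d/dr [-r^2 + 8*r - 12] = 8 - 2*r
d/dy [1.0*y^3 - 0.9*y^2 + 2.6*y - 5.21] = 3.0*y^2 - 1.8*y + 2.6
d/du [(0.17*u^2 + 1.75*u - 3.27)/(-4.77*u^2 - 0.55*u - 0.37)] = (8.254*u^2 - 31.3216*u - 2.446)/(22.7529*u^4 + 5.247*u^3 + 3.8323*u^2 + 0.407*u + 0.1369)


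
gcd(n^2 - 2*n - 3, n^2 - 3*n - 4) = n + 1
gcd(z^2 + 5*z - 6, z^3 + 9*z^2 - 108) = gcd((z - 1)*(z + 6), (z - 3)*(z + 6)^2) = z + 6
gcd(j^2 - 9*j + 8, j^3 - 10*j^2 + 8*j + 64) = j - 8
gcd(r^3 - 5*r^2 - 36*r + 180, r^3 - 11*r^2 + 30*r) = r^2 - 11*r + 30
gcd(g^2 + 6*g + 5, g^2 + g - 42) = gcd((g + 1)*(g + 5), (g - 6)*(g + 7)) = 1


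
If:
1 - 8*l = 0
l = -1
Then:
No Solution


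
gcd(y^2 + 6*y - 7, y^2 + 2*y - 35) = y + 7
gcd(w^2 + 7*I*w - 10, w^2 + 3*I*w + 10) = w + 5*I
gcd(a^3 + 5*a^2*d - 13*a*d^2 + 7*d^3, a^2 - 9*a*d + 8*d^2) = a - d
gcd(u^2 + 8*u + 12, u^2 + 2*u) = u + 2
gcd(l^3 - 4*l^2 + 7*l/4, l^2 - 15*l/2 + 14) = l - 7/2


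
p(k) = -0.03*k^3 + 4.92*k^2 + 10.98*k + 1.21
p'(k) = -0.09*k^2 + 9.84*k + 10.98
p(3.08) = 80.82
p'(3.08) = 40.43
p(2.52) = 59.64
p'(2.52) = 35.21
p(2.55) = 60.70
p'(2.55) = 35.49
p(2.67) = 65.03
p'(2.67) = 36.61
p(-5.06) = 75.51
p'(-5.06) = -41.11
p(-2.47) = 4.56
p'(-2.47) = -13.87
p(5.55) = 208.57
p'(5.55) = 62.82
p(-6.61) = 152.26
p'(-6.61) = -57.99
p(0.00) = 1.21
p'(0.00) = 10.98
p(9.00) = 476.68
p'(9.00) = 92.25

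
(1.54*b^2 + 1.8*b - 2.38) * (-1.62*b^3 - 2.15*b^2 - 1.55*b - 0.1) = -2.4948*b^5 - 6.227*b^4 - 2.4014*b^3 + 2.173*b^2 + 3.509*b + 0.238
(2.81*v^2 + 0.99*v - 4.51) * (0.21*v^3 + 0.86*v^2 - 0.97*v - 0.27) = 0.5901*v^5 + 2.6245*v^4 - 2.8214*v^3 - 5.5976*v^2 + 4.1074*v + 1.2177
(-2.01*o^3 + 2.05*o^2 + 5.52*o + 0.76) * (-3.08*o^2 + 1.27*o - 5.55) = 6.1908*o^5 - 8.8667*o^4 - 3.2426*o^3 - 6.7079*o^2 - 29.6708*o - 4.218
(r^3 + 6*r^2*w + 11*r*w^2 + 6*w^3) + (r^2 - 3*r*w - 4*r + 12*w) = r^3 + 6*r^2*w + r^2 + 11*r*w^2 - 3*r*w - 4*r + 6*w^3 + 12*w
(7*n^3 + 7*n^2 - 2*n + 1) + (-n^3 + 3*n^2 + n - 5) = 6*n^3 + 10*n^2 - n - 4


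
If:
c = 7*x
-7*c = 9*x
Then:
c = 0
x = 0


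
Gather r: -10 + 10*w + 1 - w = 9*w - 9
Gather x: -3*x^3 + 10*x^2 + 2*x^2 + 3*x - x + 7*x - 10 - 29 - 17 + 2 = -3*x^3 + 12*x^2 + 9*x - 54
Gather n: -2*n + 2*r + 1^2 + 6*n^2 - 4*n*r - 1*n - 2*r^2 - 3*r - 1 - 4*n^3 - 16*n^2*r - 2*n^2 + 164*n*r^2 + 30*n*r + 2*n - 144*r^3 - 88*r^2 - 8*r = -4*n^3 + n^2*(4 - 16*r) + n*(164*r^2 + 26*r - 1) - 144*r^3 - 90*r^2 - 9*r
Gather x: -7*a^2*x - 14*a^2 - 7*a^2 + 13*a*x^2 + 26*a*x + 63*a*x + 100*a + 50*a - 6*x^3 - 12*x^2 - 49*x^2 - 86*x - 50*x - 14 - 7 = -21*a^2 + 150*a - 6*x^3 + x^2*(13*a - 61) + x*(-7*a^2 + 89*a - 136) - 21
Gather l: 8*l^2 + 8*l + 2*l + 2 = 8*l^2 + 10*l + 2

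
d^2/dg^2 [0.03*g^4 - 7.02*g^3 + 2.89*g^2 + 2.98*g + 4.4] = 0.36*g^2 - 42.12*g + 5.78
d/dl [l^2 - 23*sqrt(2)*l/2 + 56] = 2*l - 23*sqrt(2)/2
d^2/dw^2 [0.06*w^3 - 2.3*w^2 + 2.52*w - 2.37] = 0.36*w - 4.6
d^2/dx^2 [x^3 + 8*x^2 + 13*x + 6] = 6*x + 16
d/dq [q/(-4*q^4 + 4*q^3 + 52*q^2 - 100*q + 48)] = (3*q^3 + q^2 - 12*q - 12)/(4*(q^7 - q^6 - 26*q^5 + 50*q^4 + 145*q^3 - 481*q^2 + 456*q - 144))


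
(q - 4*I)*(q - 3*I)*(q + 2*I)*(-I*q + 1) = -I*q^4 - 4*q^3 - 7*I*q^2 - 22*q - 24*I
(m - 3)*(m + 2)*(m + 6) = m^3 + 5*m^2 - 12*m - 36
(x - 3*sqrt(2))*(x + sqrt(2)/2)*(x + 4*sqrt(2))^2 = x^4 + 11*sqrt(2)*x^3/2 - 11*x^2 - 104*sqrt(2)*x - 96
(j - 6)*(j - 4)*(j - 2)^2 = j^4 - 14*j^3 + 68*j^2 - 136*j + 96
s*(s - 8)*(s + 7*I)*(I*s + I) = I*s^4 - 7*s^3 - 7*I*s^3 + 49*s^2 - 8*I*s^2 + 56*s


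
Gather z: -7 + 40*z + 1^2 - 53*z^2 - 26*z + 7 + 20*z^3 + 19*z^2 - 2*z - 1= 20*z^3 - 34*z^2 + 12*z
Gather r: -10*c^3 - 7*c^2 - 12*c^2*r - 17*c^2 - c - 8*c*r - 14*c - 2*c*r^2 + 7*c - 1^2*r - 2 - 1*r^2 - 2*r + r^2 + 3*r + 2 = -10*c^3 - 24*c^2 - 2*c*r^2 - 8*c + r*(-12*c^2 - 8*c)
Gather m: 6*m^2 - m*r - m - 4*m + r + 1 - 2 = 6*m^2 + m*(-r - 5) + r - 1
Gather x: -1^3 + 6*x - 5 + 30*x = 36*x - 6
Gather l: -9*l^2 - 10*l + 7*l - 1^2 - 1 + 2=-9*l^2 - 3*l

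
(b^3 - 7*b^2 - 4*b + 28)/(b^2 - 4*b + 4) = (b^2 - 5*b - 14)/(b - 2)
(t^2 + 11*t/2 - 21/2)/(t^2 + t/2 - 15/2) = (2*t^2 + 11*t - 21)/(2*t^2 + t - 15)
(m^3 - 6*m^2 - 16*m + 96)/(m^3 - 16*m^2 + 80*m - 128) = (m^2 - 2*m - 24)/(m^2 - 12*m + 32)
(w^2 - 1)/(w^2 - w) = (w + 1)/w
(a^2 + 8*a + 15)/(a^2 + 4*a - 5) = (a + 3)/(a - 1)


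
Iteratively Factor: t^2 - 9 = (t + 3)*(t - 3)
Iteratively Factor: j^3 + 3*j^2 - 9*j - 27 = (j + 3)*(j^2 - 9) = (j + 3)^2*(j - 3)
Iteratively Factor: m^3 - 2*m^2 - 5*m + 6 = (m - 3)*(m^2 + m - 2) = (m - 3)*(m + 2)*(m - 1)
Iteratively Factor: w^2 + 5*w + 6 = (w + 3)*(w + 2)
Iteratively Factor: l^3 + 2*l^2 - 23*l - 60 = (l + 4)*(l^2 - 2*l - 15) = (l - 5)*(l + 4)*(l + 3)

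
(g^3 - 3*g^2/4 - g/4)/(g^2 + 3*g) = (4*g^2 - 3*g - 1)/(4*(g + 3))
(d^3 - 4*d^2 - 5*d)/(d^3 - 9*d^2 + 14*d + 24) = d*(d - 5)/(d^2 - 10*d + 24)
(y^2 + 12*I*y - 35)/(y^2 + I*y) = (y^2 + 12*I*y - 35)/(y*(y + I))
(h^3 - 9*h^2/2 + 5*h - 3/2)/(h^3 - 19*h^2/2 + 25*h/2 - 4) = (h - 3)/(h - 8)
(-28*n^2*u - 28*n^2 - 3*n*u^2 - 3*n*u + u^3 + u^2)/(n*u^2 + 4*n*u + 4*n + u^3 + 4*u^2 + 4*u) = (-28*n^2*u - 28*n^2 - 3*n*u^2 - 3*n*u + u^3 + u^2)/(n*u^2 + 4*n*u + 4*n + u^3 + 4*u^2 + 4*u)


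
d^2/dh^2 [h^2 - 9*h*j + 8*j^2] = 2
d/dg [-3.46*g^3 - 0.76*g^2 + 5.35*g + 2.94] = -10.38*g^2 - 1.52*g + 5.35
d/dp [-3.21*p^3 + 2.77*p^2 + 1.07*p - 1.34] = -9.63*p^2 + 5.54*p + 1.07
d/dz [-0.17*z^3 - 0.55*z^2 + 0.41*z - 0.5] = -0.51*z^2 - 1.1*z + 0.41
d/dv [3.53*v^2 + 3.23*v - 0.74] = 7.06*v + 3.23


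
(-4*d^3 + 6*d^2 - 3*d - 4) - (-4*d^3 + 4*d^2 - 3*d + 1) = 2*d^2 - 5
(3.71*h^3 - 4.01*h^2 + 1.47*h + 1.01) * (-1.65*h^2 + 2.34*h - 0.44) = -6.1215*h^5 + 15.2979*h^4 - 13.4413*h^3 + 3.5377*h^2 + 1.7166*h - 0.4444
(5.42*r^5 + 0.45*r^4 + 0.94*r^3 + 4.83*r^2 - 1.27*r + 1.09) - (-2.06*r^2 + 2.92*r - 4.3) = 5.42*r^5 + 0.45*r^4 + 0.94*r^3 + 6.89*r^2 - 4.19*r + 5.39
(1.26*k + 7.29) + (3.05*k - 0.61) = 4.31*k + 6.68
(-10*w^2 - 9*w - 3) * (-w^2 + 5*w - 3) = 10*w^4 - 41*w^3 - 12*w^2 + 12*w + 9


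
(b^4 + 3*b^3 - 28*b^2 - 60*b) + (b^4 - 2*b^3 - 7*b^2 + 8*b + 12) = 2*b^4 + b^3 - 35*b^2 - 52*b + 12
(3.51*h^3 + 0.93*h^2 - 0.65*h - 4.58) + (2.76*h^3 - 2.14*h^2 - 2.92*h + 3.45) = 6.27*h^3 - 1.21*h^2 - 3.57*h - 1.13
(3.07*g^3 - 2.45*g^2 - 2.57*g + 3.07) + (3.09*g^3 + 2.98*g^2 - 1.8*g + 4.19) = 6.16*g^3 + 0.53*g^2 - 4.37*g + 7.26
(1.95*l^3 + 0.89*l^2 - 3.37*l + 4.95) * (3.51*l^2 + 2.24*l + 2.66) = 6.8445*l^5 + 7.4919*l^4 - 4.6481*l^3 + 12.1931*l^2 + 2.1238*l + 13.167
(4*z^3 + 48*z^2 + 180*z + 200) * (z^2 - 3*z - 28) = 4*z^5 + 36*z^4 - 76*z^3 - 1684*z^2 - 5640*z - 5600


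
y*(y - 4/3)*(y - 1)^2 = y^4 - 10*y^3/3 + 11*y^2/3 - 4*y/3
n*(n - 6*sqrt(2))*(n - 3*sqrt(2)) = n^3 - 9*sqrt(2)*n^2 + 36*n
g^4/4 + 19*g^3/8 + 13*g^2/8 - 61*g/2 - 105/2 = (g/4 + 1/2)*(g - 7/2)*(g + 5)*(g + 6)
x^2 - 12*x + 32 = (x - 8)*(x - 4)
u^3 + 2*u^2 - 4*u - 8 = (u - 2)*(u + 2)^2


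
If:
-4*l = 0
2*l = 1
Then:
No Solution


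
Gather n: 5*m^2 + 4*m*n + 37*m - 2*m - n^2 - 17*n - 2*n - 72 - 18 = 5*m^2 + 35*m - n^2 + n*(4*m - 19) - 90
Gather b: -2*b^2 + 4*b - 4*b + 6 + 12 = 18 - 2*b^2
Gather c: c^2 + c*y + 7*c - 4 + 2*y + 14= c^2 + c*(y + 7) + 2*y + 10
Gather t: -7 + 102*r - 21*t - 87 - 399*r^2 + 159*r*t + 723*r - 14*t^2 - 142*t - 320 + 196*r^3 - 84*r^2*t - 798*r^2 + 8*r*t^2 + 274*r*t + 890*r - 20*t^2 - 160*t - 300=196*r^3 - 1197*r^2 + 1715*r + t^2*(8*r - 34) + t*(-84*r^2 + 433*r - 323) - 714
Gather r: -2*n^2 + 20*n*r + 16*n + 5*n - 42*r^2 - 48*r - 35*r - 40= -2*n^2 + 21*n - 42*r^2 + r*(20*n - 83) - 40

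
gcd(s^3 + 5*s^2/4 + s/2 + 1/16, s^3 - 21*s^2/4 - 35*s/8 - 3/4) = s^2 + 3*s/4 + 1/8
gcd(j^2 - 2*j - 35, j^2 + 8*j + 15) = j + 5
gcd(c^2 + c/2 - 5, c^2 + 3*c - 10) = c - 2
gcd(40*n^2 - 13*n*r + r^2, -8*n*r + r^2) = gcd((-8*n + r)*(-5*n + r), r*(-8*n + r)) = -8*n + r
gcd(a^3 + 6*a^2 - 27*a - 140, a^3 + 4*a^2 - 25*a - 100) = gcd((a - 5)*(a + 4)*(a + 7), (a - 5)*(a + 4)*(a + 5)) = a^2 - a - 20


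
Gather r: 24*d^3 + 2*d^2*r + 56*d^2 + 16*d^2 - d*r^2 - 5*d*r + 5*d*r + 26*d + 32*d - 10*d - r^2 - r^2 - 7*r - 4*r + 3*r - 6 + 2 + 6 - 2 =24*d^3 + 72*d^2 + 48*d + r^2*(-d - 2) + r*(2*d^2 - 8)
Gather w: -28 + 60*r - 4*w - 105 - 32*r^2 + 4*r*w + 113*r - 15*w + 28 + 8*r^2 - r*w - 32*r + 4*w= -24*r^2 + 141*r + w*(3*r - 15) - 105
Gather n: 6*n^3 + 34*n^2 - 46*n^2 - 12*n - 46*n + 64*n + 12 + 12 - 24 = 6*n^3 - 12*n^2 + 6*n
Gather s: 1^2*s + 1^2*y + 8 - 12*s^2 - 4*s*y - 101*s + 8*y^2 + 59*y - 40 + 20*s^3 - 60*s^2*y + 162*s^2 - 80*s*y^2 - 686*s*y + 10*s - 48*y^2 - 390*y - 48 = 20*s^3 + s^2*(150 - 60*y) + s*(-80*y^2 - 690*y - 90) - 40*y^2 - 330*y - 80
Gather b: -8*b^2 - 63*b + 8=-8*b^2 - 63*b + 8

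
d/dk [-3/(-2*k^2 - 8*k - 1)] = 12*(-k - 2)/(2*k^2 + 8*k + 1)^2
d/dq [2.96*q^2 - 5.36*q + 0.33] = 5.92*q - 5.36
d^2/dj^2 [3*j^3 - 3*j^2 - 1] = 18*j - 6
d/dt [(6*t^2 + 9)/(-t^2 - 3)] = -18*t/(t^2 + 3)^2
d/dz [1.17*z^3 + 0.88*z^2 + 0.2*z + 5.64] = 3.51*z^2 + 1.76*z + 0.2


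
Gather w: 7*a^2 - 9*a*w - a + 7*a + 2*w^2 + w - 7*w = 7*a^2 + 6*a + 2*w^2 + w*(-9*a - 6)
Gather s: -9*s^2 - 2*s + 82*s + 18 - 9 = -9*s^2 + 80*s + 9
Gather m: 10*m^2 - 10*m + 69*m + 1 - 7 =10*m^2 + 59*m - 6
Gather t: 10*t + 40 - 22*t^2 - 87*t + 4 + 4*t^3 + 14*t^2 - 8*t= 4*t^3 - 8*t^2 - 85*t + 44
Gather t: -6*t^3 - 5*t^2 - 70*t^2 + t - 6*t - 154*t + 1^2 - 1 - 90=-6*t^3 - 75*t^2 - 159*t - 90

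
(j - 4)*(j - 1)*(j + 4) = j^3 - j^2 - 16*j + 16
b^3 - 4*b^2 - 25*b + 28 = (b - 7)*(b - 1)*(b + 4)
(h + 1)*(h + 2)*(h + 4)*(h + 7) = h^4 + 14*h^3 + 63*h^2 + 106*h + 56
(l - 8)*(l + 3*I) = l^2 - 8*l + 3*I*l - 24*I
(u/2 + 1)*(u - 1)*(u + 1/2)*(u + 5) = u^4/2 + 13*u^3/4 + 3*u^2 - 17*u/4 - 5/2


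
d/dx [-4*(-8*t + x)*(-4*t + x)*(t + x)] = -80*t^2 + 88*t*x - 12*x^2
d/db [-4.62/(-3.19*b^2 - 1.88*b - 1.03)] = (-29.4756*b - 8.6856)/(3.19*b^2 + 1.88*b + 1.03)^2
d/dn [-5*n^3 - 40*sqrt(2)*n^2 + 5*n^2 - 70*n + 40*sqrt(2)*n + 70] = -15*n^2 - 80*sqrt(2)*n + 10*n - 70 + 40*sqrt(2)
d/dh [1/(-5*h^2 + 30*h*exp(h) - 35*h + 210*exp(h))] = (-6*h*exp(h) + 2*h - 48*exp(h) + 7)/(5*(h^2 - 6*h*exp(h) + 7*h - 42*exp(h))^2)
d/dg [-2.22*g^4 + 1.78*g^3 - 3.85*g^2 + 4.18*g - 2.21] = -8.88*g^3 + 5.34*g^2 - 7.7*g + 4.18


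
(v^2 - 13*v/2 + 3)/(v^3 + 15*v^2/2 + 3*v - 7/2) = (v - 6)/(v^2 + 8*v + 7)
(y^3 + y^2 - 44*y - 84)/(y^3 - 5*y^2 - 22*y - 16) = (y^2 - y - 42)/(y^2 - 7*y - 8)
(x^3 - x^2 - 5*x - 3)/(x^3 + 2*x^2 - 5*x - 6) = (x^2 - 2*x - 3)/(x^2 + x - 6)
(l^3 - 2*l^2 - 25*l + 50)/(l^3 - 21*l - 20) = (l^2 + 3*l - 10)/(l^2 + 5*l + 4)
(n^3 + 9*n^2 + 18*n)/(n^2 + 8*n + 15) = n*(n + 6)/(n + 5)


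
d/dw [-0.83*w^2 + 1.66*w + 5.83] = 1.66 - 1.66*w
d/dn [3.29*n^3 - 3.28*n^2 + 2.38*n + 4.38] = 9.87*n^2 - 6.56*n + 2.38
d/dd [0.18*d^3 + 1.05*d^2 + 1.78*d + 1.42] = 0.54*d^2 + 2.1*d + 1.78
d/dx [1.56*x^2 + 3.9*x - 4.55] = 3.12*x + 3.9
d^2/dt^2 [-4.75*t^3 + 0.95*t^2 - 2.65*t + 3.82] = 1.9 - 28.5*t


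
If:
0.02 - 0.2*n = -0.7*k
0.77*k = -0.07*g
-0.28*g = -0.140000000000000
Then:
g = 0.50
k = -0.05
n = -0.06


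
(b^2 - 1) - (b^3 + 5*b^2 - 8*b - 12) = -b^3 - 4*b^2 + 8*b + 11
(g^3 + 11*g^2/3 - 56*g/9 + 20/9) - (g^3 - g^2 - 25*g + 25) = 14*g^2/3 + 169*g/9 - 205/9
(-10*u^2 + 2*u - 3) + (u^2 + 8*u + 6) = -9*u^2 + 10*u + 3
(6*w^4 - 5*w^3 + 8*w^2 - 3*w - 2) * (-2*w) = -12*w^5 + 10*w^4 - 16*w^3 + 6*w^2 + 4*w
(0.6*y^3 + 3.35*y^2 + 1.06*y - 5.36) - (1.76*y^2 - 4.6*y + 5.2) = 0.6*y^3 + 1.59*y^2 + 5.66*y - 10.56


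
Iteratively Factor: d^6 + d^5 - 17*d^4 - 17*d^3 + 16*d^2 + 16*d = (d + 1)*(d^5 - 17*d^3 + 16*d) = (d - 4)*(d + 1)*(d^4 + 4*d^3 - d^2 - 4*d) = (d - 4)*(d + 1)^2*(d^3 + 3*d^2 - 4*d) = d*(d - 4)*(d + 1)^2*(d^2 + 3*d - 4) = d*(d - 4)*(d - 1)*(d + 1)^2*(d + 4)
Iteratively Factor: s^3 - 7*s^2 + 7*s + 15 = (s - 5)*(s^2 - 2*s - 3) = (s - 5)*(s + 1)*(s - 3)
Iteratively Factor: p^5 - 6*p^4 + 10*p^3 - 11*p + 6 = (p - 3)*(p^4 - 3*p^3 + p^2 + 3*p - 2) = (p - 3)*(p + 1)*(p^3 - 4*p^2 + 5*p - 2) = (p - 3)*(p - 1)*(p + 1)*(p^2 - 3*p + 2) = (p - 3)*(p - 2)*(p - 1)*(p + 1)*(p - 1)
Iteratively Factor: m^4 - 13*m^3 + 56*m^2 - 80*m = (m - 4)*(m^3 - 9*m^2 + 20*m) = (m - 4)^2*(m^2 - 5*m) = (m - 5)*(m - 4)^2*(m)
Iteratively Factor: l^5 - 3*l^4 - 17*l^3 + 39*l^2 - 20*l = (l)*(l^4 - 3*l^3 - 17*l^2 + 39*l - 20) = l*(l + 4)*(l^3 - 7*l^2 + 11*l - 5) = l*(l - 1)*(l + 4)*(l^2 - 6*l + 5) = l*(l - 1)^2*(l + 4)*(l - 5)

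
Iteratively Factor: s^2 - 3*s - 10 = (s + 2)*(s - 5)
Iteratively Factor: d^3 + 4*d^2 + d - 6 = (d + 2)*(d^2 + 2*d - 3) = (d - 1)*(d + 2)*(d + 3)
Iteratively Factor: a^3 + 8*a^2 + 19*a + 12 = (a + 1)*(a^2 + 7*a + 12) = (a + 1)*(a + 3)*(a + 4)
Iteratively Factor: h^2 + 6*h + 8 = (h + 4)*(h + 2)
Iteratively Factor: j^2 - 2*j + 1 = (j - 1)*(j - 1)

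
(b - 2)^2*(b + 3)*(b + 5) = b^4 + 4*b^3 - 13*b^2 - 28*b + 60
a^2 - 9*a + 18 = (a - 6)*(a - 3)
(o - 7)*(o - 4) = o^2 - 11*o + 28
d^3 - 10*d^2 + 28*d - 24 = (d - 6)*(d - 2)^2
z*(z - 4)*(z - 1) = z^3 - 5*z^2 + 4*z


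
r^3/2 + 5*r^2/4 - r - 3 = (r/2 + 1)*(r - 3/2)*(r + 2)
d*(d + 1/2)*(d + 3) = d^3 + 7*d^2/2 + 3*d/2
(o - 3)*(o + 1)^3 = o^4 - 6*o^2 - 8*o - 3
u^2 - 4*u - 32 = (u - 8)*(u + 4)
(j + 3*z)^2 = j^2 + 6*j*z + 9*z^2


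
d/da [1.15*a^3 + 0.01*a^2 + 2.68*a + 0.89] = 3.45*a^2 + 0.02*a + 2.68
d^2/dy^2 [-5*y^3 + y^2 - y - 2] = 2 - 30*y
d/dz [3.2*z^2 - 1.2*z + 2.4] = 6.4*z - 1.2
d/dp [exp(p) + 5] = exp(p)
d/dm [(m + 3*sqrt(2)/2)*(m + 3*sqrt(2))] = 2*m + 9*sqrt(2)/2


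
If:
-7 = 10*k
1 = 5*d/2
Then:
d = 2/5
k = -7/10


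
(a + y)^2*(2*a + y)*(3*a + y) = 6*a^4 + 17*a^3*y + 17*a^2*y^2 + 7*a*y^3 + y^4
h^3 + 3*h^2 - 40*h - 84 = (h - 6)*(h + 2)*(h + 7)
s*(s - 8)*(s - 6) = s^3 - 14*s^2 + 48*s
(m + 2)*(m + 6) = m^2 + 8*m + 12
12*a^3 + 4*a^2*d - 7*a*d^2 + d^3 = (-6*a + d)*(-2*a + d)*(a + d)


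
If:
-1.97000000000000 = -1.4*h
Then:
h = 1.41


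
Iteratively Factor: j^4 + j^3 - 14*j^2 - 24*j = (j)*(j^3 + j^2 - 14*j - 24) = j*(j + 3)*(j^2 - 2*j - 8) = j*(j - 4)*(j + 3)*(j + 2)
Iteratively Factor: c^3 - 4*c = (c)*(c^2 - 4) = c*(c + 2)*(c - 2)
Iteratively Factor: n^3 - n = (n + 1)*(n^2 - n) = n*(n + 1)*(n - 1)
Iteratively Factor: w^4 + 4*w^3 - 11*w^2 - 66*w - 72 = (w + 2)*(w^3 + 2*w^2 - 15*w - 36) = (w + 2)*(w + 3)*(w^2 - w - 12) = (w + 2)*(w + 3)^2*(w - 4)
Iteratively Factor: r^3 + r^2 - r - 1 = (r - 1)*(r^2 + 2*r + 1) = (r - 1)*(r + 1)*(r + 1)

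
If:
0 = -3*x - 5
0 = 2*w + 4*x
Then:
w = 10/3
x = -5/3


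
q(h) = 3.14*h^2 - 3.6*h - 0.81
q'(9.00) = 52.92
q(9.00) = 221.13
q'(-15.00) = -97.80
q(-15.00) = 759.69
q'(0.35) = -1.40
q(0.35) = -1.69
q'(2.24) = 10.47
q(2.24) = 6.88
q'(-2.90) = -21.81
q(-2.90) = 36.04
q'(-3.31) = -24.39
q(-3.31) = 45.51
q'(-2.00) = -16.16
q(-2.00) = 18.95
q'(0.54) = -0.21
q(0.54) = -1.84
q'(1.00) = 2.68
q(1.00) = -1.27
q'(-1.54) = -13.27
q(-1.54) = 12.18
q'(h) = 6.28*h - 3.6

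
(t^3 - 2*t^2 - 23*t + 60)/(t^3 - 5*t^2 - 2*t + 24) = (t + 5)/(t + 2)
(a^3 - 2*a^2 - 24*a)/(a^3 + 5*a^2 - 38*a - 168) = a/(a + 7)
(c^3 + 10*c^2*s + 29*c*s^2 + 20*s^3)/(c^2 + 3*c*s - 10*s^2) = (-c^2 - 5*c*s - 4*s^2)/(-c + 2*s)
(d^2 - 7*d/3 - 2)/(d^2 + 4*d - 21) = (d + 2/3)/(d + 7)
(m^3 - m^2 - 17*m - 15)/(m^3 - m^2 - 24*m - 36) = (m^2 - 4*m - 5)/(m^2 - 4*m - 12)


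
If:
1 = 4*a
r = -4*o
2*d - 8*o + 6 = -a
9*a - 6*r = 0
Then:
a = 1/4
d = -7/2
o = -3/32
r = 3/8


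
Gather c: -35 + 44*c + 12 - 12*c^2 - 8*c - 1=-12*c^2 + 36*c - 24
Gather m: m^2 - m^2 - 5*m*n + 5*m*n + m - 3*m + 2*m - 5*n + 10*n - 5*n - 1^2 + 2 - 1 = 0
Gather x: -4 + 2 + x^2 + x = x^2 + x - 2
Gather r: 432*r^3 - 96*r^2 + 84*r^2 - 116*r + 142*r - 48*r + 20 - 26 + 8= 432*r^3 - 12*r^2 - 22*r + 2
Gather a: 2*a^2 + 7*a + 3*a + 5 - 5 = 2*a^2 + 10*a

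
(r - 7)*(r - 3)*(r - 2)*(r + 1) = r^4 - 11*r^3 + 29*r^2 - r - 42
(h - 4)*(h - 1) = h^2 - 5*h + 4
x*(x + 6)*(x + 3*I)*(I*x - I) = I*x^4 - 3*x^3 + 5*I*x^3 - 15*x^2 - 6*I*x^2 + 18*x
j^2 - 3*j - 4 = (j - 4)*(j + 1)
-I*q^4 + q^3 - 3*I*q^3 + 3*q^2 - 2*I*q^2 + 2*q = q*(q + 2)*(q + I)*(-I*q - I)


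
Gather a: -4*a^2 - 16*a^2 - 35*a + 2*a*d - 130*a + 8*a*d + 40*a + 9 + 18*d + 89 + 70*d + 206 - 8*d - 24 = -20*a^2 + a*(10*d - 125) + 80*d + 280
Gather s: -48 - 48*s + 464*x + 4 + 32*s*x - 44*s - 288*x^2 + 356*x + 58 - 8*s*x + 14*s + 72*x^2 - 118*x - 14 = s*(24*x - 78) - 216*x^2 + 702*x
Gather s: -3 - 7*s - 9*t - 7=-7*s - 9*t - 10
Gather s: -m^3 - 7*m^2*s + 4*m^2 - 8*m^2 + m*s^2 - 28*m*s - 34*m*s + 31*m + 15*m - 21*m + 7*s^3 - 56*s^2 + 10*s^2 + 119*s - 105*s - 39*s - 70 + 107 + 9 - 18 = -m^3 - 4*m^2 + 25*m + 7*s^3 + s^2*(m - 46) + s*(-7*m^2 - 62*m - 25) + 28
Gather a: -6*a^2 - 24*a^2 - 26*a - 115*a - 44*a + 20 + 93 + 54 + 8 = -30*a^2 - 185*a + 175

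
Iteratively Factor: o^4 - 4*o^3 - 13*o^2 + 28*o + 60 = (o - 3)*(o^3 - o^2 - 16*o - 20) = (o - 3)*(o + 2)*(o^2 - 3*o - 10) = (o - 5)*(o - 3)*(o + 2)*(o + 2)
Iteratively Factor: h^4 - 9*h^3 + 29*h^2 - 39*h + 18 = (h - 2)*(h^3 - 7*h^2 + 15*h - 9) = (h - 2)*(h - 1)*(h^2 - 6*h + 9) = (h - 3)*(h - 2)*(h - 1)*(h - 3)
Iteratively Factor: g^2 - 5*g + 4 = (g - 4)*(g - 1)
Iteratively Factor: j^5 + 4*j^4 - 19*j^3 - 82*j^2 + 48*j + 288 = (j + 3)*(j^4 + j^3 - 22*j^2 - 16*j + 96) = (j + 3)^2*(j^3 - 2*j^2 - 16*j + 32) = (j - 2)*(j + 3)^2*(j^2 - 16) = (j - 4)*(j - 2)*(j + 3)^2*(j + 4)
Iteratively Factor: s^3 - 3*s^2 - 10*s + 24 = (s - 4)*(s^2 + s - 6) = (s - 4)*(s - 2)*(s + 3)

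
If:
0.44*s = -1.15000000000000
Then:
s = -2.61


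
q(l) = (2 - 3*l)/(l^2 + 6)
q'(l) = -2*l*(2 - 3*l)/(l^2 + 6)^2 - 3/(l^2 + 6)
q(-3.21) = 0.71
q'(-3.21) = 0.10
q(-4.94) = 0.55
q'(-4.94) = 0.08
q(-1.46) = 0.78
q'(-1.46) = -0.09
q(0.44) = 0.11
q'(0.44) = -0.50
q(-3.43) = 0.69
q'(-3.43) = 0.10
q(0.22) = 0.22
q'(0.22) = -0.51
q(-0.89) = 0.69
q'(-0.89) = -0.26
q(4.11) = -0.45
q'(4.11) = 0.03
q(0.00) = 0.33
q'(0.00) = -0.50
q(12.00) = -0.23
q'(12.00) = 0.02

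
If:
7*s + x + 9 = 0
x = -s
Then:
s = -3/2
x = 3/2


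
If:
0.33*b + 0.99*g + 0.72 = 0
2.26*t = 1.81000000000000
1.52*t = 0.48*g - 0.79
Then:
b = -14.73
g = 4.18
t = 0.80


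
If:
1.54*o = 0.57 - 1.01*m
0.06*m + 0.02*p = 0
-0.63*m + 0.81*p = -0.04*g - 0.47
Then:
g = -25.5*p - 11.75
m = -0.333333333333333*p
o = 0.218614718614719*p + 0.37012987012987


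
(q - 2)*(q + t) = q^2 + q*t - 2*q - 2*t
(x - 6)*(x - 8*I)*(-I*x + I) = -I*x^3 - 8*x^2 + 7*I*x^2 + 56*x - 6*I*x - 48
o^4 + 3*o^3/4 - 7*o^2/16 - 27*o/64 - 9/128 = (o - 3/4)*(o + 1/4)*(o + 1/2)*(o + 3/4)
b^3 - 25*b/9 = b*(b - 5/3)*(b + 5/3)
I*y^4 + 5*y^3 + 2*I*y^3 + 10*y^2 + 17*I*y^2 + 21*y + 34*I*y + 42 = (y + 2)*(y - 7*I)*(y + 3*I)*(I*y + 1)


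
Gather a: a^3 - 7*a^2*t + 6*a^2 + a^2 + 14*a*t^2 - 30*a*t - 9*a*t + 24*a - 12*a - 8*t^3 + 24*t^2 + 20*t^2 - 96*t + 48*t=a^3 + a^2*(7 - 7*t) + a*(14*t^2 - 39*t + 12) - 8*t^3 + 44*t^2 - 48*t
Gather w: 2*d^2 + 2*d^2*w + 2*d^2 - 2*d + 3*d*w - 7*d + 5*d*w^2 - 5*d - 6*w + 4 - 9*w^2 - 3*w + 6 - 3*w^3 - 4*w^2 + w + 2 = 4*d^2 - 14*d - 3*w^3 + w^2*(5*d - 13) + w*(2*d^2 + 3*d - 8) + 12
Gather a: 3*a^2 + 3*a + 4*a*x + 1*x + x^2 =3*a^2 + a*(4*x + 3) + x^2 + x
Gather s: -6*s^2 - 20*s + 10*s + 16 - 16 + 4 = -6*s^2 - 10*s + 4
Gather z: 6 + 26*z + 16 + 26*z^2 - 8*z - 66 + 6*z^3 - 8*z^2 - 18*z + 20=6*z^3 + 18*z^2 - 24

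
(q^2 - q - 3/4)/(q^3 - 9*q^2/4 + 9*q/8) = 2*(2*q + 1)/(q*(4*q - 3))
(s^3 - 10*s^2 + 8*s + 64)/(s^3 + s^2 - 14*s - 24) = (s - 8)/(s + 3)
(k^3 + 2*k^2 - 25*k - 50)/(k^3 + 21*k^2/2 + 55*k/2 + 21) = 2*(k^2 - 25)/(2*k^2 + 17*k + 21)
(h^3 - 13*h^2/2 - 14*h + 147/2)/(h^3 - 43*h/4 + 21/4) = 2*(h - 7)/(2*h - 1)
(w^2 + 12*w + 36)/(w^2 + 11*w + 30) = (w + 6)/(w + 5)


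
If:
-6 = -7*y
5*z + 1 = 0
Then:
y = 6/7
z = -1/5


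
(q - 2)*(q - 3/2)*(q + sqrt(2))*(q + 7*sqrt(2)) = q^4 - 7*q^3/2 + 8*sqrt(2)*q^3 - 28*sqrt(2)*q^2 + 17*q^2 - 49*q + 24*sqrt(2)*q + 42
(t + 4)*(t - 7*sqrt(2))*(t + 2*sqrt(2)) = t^3 - 5*sqrt(2)*t^2 + 4*t^2 - 20*sqrt(2)*t - 28*t - 112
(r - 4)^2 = r^2 - 8*r + 16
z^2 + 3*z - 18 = (z - 3)*(z + 6)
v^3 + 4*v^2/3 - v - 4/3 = (v - 1)*(v + 1)*(v + 4/3)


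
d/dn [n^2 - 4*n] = 2*n - 4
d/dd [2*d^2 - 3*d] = 4*d - 3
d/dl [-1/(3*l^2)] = 2/(3*l^3)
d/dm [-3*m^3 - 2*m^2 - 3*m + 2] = -9*m^2 - 4*m - 3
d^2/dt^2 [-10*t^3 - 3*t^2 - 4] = -60*t - 6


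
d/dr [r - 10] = 1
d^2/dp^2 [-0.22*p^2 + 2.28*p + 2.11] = -0.440000000000000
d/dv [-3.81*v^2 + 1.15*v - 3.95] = 1.15 - 7.62*v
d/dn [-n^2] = -2*n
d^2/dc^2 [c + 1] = 0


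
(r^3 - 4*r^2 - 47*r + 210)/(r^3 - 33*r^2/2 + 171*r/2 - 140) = 2*(r^2 + r - 42)/(2*r^2 - 23*r + 56)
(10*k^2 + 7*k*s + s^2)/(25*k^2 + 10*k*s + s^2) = (2*k + s)/(5*k + s)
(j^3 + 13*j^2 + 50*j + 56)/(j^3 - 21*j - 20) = (j^2 + 9*j + 14)/(j^2 - 4*j - 5)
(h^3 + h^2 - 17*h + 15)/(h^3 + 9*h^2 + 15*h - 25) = (h - 3)/(h + 5)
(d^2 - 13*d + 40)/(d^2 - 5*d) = (d - 8)/d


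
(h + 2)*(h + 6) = h^2 + 8*h + 12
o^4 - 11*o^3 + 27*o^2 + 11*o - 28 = (o - 7)*(o - 4)*(o - 1)*(o + 1)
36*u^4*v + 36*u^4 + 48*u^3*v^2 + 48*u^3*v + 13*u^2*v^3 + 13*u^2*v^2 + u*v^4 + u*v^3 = (u + v)*(6*u + v)^2*(u*v + u)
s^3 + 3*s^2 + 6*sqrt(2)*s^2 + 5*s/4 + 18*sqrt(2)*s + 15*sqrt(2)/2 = (s + 1/2)*(s + 5/2)*(s + 6*sqrt(2))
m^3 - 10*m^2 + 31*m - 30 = (m - 5)*(m - 3)*(m - 2)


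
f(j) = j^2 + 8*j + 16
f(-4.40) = 0.16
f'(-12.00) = -16.00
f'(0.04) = 8.08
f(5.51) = 90.44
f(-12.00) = 64.00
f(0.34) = 18.84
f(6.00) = 100.00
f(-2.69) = 1.72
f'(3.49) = 14.98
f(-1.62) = 5.66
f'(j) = 2*j + 8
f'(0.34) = 8.68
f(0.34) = 18.84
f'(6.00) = 20.00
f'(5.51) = 19.02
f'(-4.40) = -0.80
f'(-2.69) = 2.62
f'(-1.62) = 4.76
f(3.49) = 56.10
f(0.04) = 16.32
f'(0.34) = 8.68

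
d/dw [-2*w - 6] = -2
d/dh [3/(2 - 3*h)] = 9/(3*h - 2)^2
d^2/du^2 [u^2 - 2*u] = 2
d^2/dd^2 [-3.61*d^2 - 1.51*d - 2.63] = -7.22000000000000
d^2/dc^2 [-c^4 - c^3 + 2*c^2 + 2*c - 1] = -12*c^2 - 6*c + 4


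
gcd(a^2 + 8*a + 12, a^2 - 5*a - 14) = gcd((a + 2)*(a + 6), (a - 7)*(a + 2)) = a + 2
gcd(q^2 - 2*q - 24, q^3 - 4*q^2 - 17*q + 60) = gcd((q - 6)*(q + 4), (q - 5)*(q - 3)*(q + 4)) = q + 4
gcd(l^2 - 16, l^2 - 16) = l^2 - 16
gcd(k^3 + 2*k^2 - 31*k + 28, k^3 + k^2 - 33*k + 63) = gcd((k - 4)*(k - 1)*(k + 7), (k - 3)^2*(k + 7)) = k + 7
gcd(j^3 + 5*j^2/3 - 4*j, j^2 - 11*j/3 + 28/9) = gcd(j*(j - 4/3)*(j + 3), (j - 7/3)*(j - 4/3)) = j - 4/3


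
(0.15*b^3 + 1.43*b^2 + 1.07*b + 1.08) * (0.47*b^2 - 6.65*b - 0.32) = 0.0705*b^5 - 0.3254*b^4 - 9.0546*b^3 - 7.0655*b^2 - 7.5244*b - 0.3456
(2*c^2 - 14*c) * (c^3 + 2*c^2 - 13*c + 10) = 2*c^5 - 10*c^4 - 54*c^3 + 202*c^2 - 140*c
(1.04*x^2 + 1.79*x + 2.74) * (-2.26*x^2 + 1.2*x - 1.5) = -2.3504*x^4 - 2.7974*x^3 - 5.6044*x^2 + 0.603*x - 4.11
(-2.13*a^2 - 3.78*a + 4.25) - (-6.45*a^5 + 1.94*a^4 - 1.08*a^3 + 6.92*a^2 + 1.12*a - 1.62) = 6.45*a^5 - 1.94*a^4 + 1.08*a^3 - 9.05*a^2 - 4.9*a + 5.87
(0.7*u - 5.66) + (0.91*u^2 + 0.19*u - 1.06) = 0.91*u^2 + 0.89*u - 6.72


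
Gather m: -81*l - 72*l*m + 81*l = -72*l*m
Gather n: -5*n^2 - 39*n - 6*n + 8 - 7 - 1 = -5*n^2 - 45*n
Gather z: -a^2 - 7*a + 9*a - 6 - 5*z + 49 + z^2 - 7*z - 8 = -a^2 + 2*a + z^2 - 12*z + 35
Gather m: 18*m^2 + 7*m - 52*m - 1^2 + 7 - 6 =18*m^2 - 45*m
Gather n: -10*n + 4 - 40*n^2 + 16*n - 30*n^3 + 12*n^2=-30*n^3 - 28*n^2 + 6*n + 4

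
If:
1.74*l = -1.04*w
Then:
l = -0.597701149425287*w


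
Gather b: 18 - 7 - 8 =3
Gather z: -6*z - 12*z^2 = -12*z^2 - 6*z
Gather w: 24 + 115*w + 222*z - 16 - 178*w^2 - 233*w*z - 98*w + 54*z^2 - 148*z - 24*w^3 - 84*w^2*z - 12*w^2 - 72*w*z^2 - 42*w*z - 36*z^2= -24*w^3 + w^2*(-84*z - 190) + w*(-72*z^2 - 275*z + 17) + 18*z^2 + 74*z + 8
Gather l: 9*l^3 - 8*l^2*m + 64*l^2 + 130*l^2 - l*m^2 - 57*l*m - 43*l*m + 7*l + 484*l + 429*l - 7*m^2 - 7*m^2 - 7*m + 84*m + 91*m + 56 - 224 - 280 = 9*l^3 + l^2*(194 - 8*m) + l*(-m^2 - 100*m + 920) - 14*m^2 + 168*m - 448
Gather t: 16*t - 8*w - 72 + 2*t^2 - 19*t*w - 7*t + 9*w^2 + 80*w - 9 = 2*t^2 + t*(9 - 19*w) + 9*w^2 + 72*w - 81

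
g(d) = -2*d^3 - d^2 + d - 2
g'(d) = -6*d^2 - 2*d + 1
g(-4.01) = 106.87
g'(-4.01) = -87.46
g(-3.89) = 96.71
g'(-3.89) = -82.01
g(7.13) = -770.64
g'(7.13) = -318.28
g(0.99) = -3.93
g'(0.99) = -6.86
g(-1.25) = -0.91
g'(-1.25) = -5.88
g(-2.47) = 19.57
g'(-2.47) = -30.67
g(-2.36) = 16.36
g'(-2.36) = -27.70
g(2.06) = -21.67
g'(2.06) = -28.58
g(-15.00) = 6508.00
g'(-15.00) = -1319.00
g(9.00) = -1532.00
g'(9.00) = -503.00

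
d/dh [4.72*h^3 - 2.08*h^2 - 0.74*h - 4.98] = 14.16*h^2 - 4.16*h - 0.74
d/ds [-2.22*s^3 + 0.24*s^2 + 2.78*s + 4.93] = -6.66*s^2 + 0.48*s + 2.78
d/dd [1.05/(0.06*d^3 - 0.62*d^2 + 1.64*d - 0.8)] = (-0.189*d^2 + 1.302*d - 1.722)/(0.06*d^3 - 0.62*d^2 + 1.64*d - 0.8)^2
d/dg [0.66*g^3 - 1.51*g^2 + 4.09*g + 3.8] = 1.98*g^2 - 3.02*g + 4.09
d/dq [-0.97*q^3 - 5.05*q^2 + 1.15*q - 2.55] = -2.91*q^2 - 10.1*q + 1.15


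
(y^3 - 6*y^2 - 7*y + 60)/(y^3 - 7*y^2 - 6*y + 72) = (y - 5)/(y - 6)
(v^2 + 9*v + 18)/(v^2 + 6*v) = (v + 3)/v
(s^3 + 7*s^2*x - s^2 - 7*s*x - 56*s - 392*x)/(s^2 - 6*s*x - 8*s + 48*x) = (-s^2 - 7*s*x - 7*s - 49*x)/(-s + 6*x)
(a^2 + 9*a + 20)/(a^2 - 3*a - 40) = (a + 4)/(a - 8)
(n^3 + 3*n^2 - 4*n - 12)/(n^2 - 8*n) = (n^3 + 3*n^2 - 4*n - 12)/(n*(n - 8))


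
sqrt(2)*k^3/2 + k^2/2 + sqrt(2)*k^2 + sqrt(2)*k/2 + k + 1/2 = (k + 1)*(k + sqrt(2)/2)*(sqrt(2)*k/2 + sqrt(2)/2)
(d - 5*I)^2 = d^2 - 10*I*d - 25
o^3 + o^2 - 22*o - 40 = (o - 5)*(o + 2)*(o + 4)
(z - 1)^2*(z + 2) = z^3 - 3*z + 2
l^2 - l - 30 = (l - 6)*(l + 5)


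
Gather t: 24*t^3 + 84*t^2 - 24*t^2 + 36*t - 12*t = 24*t^3 + 60*t^2 + 24*t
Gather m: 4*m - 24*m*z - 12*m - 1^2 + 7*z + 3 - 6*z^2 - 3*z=m*(-24*z - 8) - 6*z^2 + 4*z + 2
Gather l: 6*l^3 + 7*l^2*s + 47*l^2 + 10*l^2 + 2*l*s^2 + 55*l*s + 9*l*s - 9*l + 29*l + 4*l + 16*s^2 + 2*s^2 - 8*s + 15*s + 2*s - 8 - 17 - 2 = 6*l^3 + l^2*(7*s + 57) + l*(2*s^2 + 64*s + 24) + 18*s^2 + 9*s - 27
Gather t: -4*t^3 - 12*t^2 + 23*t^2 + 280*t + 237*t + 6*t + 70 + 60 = -4*t^3 + 11*t^2 + 523*t + 130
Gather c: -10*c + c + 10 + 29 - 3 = 36 - 9*c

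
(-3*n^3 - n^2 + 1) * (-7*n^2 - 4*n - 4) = 21*n^5 + 19*n^4 + 16*n^3 - 3*n^2 - 4*n - 4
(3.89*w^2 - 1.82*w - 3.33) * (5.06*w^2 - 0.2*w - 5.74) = 19.6834*w^4 - 9.9872*w^3 - 38.8144*w^2 + 11.1128*w + 19.1142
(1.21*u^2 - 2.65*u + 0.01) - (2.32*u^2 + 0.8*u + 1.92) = -1.11*u^2 - 3.45*u - 1.91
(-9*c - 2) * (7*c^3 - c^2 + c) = -63*c^4 - 5*c^3 - 7*c^2 - 2*c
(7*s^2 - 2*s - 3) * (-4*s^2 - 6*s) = -28*s^4 - 34*s^3 + 24*s^2 + 18*s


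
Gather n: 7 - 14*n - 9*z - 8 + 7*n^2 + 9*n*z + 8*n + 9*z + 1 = 7*n^2 + n*(9*z - 6)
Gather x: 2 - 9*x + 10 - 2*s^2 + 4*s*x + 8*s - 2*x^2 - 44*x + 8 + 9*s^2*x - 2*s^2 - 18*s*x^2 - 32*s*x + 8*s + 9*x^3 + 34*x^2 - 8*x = -4*s^2 + 16*s + 9*x^3 + x^2*(32 - 18*s) + x*(9*s^2 - 28*s - 61) + 20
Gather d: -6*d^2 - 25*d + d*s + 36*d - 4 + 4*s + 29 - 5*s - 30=-6*d^2 + d*(s + 11) - s - 5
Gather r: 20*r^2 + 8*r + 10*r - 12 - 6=20*r^2 + 18*r - 18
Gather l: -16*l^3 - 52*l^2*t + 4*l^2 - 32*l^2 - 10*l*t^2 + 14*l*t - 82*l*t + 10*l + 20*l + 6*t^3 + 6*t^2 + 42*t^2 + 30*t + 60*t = -16*l^3 + l^2*(-52*t - 28) + l*(-10*t^2 - 68*t + 30) + 6*t^3 + 48*t^2 + 90*t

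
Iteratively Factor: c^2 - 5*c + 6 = (c - 3)*(c - 2)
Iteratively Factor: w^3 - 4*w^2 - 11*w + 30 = (w - 5)*(w^2 + w - 6) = (w - 5)*(w - 2)*(w + 3)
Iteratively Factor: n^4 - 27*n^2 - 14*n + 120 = (n - 2)*(n^3 + 2*n^2 - 23*n - 60) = (n - 2)*(n + 4)*(n^2 - 2*n - 15) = (n - 5)*(n - 2)*(n + 4)*(n + 3)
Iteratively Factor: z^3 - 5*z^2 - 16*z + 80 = (z - 4)*(z^2 - z - 20) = (z - 4)*(z + 4)*(z - 5)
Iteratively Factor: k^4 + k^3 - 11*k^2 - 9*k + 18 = (k + 2)*(k^3 - k^2 - 9*k + 9) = (k - 1)*(k + 2)*(k^2 - 9) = (k - 3)*(k - 1)*(k + 2)*(k + 3)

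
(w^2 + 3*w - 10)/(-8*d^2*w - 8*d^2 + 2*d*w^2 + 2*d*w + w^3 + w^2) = (w^2 + 3*w - 10)/(-8*d^2*w - 8*d^2 + 2*d*w^2 + 2*d*w + w^3 + w^2)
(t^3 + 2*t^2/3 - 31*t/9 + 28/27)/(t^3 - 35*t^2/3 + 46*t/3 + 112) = (9*t^2 - 15*t + 4)/(9*(t^2 - 14*t + 48))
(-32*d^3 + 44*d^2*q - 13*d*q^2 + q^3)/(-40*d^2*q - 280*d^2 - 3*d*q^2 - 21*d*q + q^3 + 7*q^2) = (4*d^2 - 5*d*q + q^2)/(5*d*q + 35*d + q^2 + 7*q)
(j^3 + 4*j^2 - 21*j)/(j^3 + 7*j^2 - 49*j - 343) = j*(j - 3)/(j^2 - 49)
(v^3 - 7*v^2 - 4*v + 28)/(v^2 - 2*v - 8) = (v^2 - 9*v + 14)/(v - 4)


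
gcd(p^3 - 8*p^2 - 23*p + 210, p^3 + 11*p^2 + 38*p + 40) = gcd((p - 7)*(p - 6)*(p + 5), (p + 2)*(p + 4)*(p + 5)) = p + 5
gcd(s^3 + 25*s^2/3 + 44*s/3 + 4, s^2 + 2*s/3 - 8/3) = s + 2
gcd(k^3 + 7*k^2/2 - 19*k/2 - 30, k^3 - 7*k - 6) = k - 3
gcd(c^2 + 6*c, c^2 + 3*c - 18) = c + 6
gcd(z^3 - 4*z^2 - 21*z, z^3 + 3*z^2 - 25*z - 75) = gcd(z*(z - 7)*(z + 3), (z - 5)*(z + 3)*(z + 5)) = z + 3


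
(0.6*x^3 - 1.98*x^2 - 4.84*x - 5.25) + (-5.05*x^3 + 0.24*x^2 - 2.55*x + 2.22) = -4.45*x^3 - 1.74*x^2 - 7.39*x - 3.03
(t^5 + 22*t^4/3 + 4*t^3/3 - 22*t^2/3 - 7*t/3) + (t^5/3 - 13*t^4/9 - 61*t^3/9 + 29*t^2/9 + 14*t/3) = 4*t^5/3 + 53*t^4/9 - 49*t^3/9 - 37*t^2/9 + 7*t/3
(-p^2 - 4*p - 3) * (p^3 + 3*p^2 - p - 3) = -p^5 - 7*p^4 - 14*p^3 - 2*p^2 + 15*p + 9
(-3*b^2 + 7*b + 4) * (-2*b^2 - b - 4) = 6*b^4 - 11*b^3 - 3*b^2 - 32*b - 16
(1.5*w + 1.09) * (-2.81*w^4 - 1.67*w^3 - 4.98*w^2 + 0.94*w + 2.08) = -4.215*w^5 - 5.5679*w^4 - 9.2903*w^3 - 4.0182*w^2 + 4.1446*w + 2.2672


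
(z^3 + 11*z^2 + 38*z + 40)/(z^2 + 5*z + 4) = (z^2 + 7*z + 10)/(z + 1)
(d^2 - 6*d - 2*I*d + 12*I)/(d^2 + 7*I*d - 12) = (d^2 - 6*d - 2*I*d + 12*I)/(d^2 + 7*I*d - 12)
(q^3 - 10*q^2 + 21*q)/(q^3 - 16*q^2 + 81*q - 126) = q/(q - 6)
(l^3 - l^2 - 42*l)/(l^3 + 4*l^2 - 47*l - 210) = l/(l + 5)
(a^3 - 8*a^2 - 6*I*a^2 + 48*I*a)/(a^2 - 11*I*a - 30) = a*(a - 8)/(a - 5*I)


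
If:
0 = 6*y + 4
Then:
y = -2/3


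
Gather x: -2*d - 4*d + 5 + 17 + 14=36 - 6*d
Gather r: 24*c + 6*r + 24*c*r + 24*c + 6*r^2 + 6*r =48*c + 6*r^2 + r*(24*c + 12)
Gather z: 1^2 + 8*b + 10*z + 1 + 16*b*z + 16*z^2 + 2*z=8*b + 16*z^2 + z*(16*b + 12) + 2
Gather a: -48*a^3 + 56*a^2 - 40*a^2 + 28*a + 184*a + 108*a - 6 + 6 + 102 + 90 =-48*a^3 + 16*a^2 + 320*a + 192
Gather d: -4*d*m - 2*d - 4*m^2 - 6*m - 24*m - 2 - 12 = d*(-4*m - 2) - 4*m^2 - 30*m - 14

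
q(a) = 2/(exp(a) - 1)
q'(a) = -2*exp(a)/(exp(a) - 1)^2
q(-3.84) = -2.04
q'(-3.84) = -0.04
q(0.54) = 2.79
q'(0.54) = -6.69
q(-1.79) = -2.40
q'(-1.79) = -0.48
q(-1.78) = -2.41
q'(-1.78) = -0.49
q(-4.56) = -2.02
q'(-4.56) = -0.02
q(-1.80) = -2.40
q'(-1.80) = -0.47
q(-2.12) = -2.27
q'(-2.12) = -0.31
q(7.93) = 0.00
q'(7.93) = -0.00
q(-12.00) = -2.00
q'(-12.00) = 0.00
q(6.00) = 0.00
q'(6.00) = 0.00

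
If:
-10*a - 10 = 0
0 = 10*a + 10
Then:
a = -1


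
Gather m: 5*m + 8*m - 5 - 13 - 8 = 13*m - 26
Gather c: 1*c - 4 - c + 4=0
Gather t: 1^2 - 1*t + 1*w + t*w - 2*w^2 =t*(w - 1) - 2*w^2 + w + 1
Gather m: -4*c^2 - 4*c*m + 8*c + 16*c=-4*c^2 - 4*c*m + 24*c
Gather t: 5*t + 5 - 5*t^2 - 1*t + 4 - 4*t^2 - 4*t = 9 - 9*t^2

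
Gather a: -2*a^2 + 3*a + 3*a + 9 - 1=-2*a^2 + 6*a + 8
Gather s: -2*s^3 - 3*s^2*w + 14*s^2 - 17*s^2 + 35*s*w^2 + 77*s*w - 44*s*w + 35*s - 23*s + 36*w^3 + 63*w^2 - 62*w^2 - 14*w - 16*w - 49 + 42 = -2*s^3 + s^2*(-3*w - 3) + s*(35*w^2 + 33*w + 12) + 36*w^3 + w^2 - 30*w - 7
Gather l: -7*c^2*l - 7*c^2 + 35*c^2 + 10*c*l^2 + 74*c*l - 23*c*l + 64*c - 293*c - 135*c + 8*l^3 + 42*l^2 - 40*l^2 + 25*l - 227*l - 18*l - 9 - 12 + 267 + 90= 28*c^2 - 364*c + 8*l^3 + l^2*(10*c + 2) + l*(-7*c^2 + 51*c - 220) + 336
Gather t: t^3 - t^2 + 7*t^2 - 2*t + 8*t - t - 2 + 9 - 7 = t^3 + 6*t^2 + 5*t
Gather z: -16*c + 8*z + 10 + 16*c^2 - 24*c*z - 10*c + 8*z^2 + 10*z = 16*c^2 - 26*c + 8*z^2 + z*(18 - 24*c) + 10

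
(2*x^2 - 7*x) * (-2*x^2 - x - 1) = -4*x^4 + 12*x^3 + 5*x^2 + 7*x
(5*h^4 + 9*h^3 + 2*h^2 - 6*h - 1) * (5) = 25*h^4 + 45*h^3 + 10*h^2 - 30*h - 5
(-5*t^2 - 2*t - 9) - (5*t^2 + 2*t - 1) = -10*t^2 - 4*t - 8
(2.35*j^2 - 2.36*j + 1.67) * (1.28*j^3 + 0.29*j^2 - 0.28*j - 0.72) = 3.008*j^5 - 2.3393*j^4 + 0.7952*j^3 - 0.5469*j^2 + 1.2316*j - 1.2024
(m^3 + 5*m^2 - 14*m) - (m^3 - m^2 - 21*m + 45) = 6*m^2 + 7*m - 45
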